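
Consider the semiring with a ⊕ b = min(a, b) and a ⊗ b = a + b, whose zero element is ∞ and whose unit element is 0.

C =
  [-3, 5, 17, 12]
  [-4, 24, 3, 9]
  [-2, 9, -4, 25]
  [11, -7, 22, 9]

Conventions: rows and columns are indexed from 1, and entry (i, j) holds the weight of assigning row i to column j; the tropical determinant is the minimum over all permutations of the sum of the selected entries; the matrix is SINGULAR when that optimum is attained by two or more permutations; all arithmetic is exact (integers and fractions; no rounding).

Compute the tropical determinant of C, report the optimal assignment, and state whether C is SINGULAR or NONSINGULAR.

σ = (1, 2, 3, 4): (-3) + 24 + (-4) + 9 = 26
σ = (1, 2, 4, 3): (-3) + 24 + 25 + 22 = 68
σ = (1, 3, 2, 4): (-3) + 3 + 9 + 9 = 18
σ = (1, 3, 4, 2): (-3) + 3 + 25 + (-7) = 18
σ = (1, 4, 2, 3): (-3) + 9 + 9 + 22 = 37
σ = (1, 4, 3, 2): (-3) + 9 + (-4) + (-7) = -5
σ = (2, 1, 3, 4): 5 + (-4) + (-4) + 9 = 6
σ = (2, 1, 4, 3): 5 + (-4) + 25 + 22 = 48
σ = (2, 3, 1, 4): 5 + 3 + (-2) + 9 = 15
σ = (2, 3, 4, 1): 5 + 3 + 25 + 11 = 44
σ = (2, 4, 1, 3): 5 + 9 + (-2) + 22 = 34
σ = (2, 4, 3, 1): 5 + 9 + (-4) + 11 = 21
σ = (3, 1, 2, 4): 17 + (-4) + 9 + 9 = 31
σ = (3, 1, 4, 2): 17 + (-4) + 25 + (-7) = 31
σ = (3, 2, 1, 4): 17 + 24 + (-2) + 9 = 48
σ = (3, 2, 4, 1): 17 + 24 + 25 + 11 = 77
σ = (3, 4, 1, 2): 17 + 9 + (-2) + (-7) = 17
σ = (3, 4, 2, 1): 17 + 9 + 9 + 11 = 46
σ = (4, 1, 2, 3): 12 + (-4) + 9 + 22 = 39
σ = (4, 1, 3, 2): 12 + (-4) + (-4) + (-7) = -3
σ = (4, 2, 1, 3): 12 + 24 + (-2) + 22 = 56
σ = (4, 2, 3, 1): 12 + 24 + (-4) + 11 = 43
σ = (4, 3, 1, 2): 12 + 3 + (-2) + (-7) = 6
σ = (4, 3, 2, 1): 12 + 3 + 9 + 11 = 35
Optimal value attained by: σ = (1, 4, 3, 2).
Answer: det⊕(C) = -5; verdict: NONSINGULAR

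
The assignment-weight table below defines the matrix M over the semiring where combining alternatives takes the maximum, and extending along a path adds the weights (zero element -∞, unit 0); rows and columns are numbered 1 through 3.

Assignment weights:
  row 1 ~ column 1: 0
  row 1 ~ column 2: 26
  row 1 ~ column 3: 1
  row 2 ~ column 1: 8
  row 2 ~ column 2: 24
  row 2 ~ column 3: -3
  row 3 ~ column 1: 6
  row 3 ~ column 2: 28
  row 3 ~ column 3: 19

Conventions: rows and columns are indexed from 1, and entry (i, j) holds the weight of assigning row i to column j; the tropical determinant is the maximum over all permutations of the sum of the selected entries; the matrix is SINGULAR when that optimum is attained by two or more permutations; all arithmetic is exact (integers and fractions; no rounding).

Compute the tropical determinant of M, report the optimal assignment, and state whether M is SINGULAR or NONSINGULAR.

σ = (1, 2, 3): 0 + 24 + 19 = 43
σ = (1, 3, 2): 0 + (-3) + 28 = 25
σ = (2, 1, 3): 26 + 8 + 19 = 53
σ = (2, 3, 1): 26 + (-3) + 6 = 29
σ = (3, 1, 2): 1 + 8 + 28 = 37
σ = (3, 2, 1): 1 + 24 + 6 = 31
Optimal value attained by: σ = (2, 1, 3).
Answer: det⊕(M) = 53; verdict: NONSINGULAR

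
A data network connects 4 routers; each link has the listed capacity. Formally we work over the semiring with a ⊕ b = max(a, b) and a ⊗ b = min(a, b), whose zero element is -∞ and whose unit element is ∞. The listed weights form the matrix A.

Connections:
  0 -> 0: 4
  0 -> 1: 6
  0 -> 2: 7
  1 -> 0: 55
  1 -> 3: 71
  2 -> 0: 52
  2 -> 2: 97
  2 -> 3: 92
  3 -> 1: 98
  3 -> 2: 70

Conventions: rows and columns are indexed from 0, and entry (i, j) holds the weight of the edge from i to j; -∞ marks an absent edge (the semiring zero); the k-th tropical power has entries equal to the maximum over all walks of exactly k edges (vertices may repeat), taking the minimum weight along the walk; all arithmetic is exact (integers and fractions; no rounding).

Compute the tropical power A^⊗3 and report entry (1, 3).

A^⊗2:
  [7, 4, 7, 7]
  [4, 71, 70, -∞]
  [52, 92, 97, 92]
  [55, -∞, 70, 71]
A^⊗3:
  [7, 7, 7, 7]
  [55, 4, 70, 71]
  [55, 92, 97, 92]
  [52, 71, 70, 70]
Key observation: the optimum is the walk 1->3->1->3, with weight 71 min 98 min 71 = 71.
Optimal value attained by: walk 1->3->1->3.
Answer: (A^⊗3)[1][3] = 71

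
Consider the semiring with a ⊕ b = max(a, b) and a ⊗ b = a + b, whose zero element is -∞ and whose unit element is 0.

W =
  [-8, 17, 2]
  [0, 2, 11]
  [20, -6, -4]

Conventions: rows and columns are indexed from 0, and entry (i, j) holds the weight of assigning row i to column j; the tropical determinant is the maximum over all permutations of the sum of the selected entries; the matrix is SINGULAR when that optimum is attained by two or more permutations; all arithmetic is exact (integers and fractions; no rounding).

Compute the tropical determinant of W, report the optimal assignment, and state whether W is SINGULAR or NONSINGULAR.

σ = (0, 1, 2): (-8) + 2 + (-4) = -10
σ = (0, 2, 1): (-8) + 11 + (-6) = -3
σ = (1, 0, 2): 17 + 0 + (-4) = 13
σ = (1, 2, 0): 17 + 11 + 20 = 48
σ = (2, 0, 1): 2 + 0 + (-6) = -4
σ = (2, 1, 0): 2 + 2 + 20 = 24
Optimal value attained by: σ = (1, 2, 0).
Answer: det⊕(W) = 48; verdict: NONSINGULAR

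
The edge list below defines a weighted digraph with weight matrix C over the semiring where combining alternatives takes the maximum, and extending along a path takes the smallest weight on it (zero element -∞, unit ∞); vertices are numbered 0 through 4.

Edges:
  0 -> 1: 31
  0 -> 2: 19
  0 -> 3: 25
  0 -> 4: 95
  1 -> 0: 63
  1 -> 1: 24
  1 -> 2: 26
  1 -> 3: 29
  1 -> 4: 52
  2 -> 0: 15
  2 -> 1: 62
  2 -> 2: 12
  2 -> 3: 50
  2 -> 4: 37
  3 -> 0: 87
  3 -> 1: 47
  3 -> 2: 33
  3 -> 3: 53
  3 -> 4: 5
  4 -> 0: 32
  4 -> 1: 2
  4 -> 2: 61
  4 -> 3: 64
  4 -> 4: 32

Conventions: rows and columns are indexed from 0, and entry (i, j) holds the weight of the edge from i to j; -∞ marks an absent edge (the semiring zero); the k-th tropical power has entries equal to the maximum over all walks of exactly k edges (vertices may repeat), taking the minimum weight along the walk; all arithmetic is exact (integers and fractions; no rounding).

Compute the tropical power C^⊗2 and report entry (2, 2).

C^⊗2:
  [32, 25, 61, 64, 32]
  [32, 31, 52, 52, 63]
  [62, 47, 37, 50, 52]
  [53, 47, 33, 53, 87]
  [64, 61, 33, 53, 37]
Key observation: the optimum is the walk 2->4->2, with weight 37 min 61 = 37.
Optimal value attained by: walk 2->4->2.
Answer: (C^⊗2)[2][2] = 37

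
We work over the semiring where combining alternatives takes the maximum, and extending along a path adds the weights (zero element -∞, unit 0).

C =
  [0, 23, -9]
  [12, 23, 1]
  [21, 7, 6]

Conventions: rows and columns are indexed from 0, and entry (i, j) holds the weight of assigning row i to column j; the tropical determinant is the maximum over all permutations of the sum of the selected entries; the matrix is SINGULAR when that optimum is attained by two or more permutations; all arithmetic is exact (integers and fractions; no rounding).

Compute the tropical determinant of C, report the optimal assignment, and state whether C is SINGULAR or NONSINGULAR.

σ = (0, 1, 2): 0 + 23 + 6 = 29
σ = (0, 2, 1): 0 + 1 + 7 = 8
σ = (1, 0, 2): 23 + 12 + 6 = 41
σ = (1, 2, 0): 23 + 1 + 21 = 45
σ = (2, 0, 1): (-9) + 12 + 7 = 10
σ = (2, 1, 0): (-9) + 23 + 21 = 35
Optimal value attained by: σ = (1, 2, 0).
Answer: det⊕(C) = 45; verdict: NONSINGULAR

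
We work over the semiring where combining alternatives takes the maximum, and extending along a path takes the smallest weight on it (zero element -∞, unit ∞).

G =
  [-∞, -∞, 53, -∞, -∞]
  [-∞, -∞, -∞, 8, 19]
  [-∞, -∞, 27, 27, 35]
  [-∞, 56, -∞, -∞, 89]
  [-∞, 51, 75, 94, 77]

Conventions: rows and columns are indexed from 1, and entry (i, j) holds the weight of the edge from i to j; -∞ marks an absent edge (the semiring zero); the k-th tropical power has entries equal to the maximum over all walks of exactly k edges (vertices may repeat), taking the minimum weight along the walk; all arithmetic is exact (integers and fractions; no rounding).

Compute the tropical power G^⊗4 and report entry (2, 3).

G^⊗2:
  [-∞, -∞, 27, 27, 35]
  [-∞, 19, 19, 19, 19]
  [-∞, 35, 35, 35, 35]
  [-∞, 51, 75, 89, 77]
  [-∞, 56, 75, 77, 89]
G^⊗3:
  [-∞, 35, 35, 35, 35]
  [-∞, 19, 19, 19, 19]
  [-∞, 35, 35, 35, 35]
  [-∞, 56, 75, 77, 89]
  [-∞, 56, 75, 89, 77]
G^⊗4:
  [-∞, 35, 35, 35, 35]
  [-∞, 19, 19, 19, 19]
  [-∞, 35, 35, 35, 35]
  [-∞, 56, 75, 89, 77]
  [-∞, 56, 75, 77, 89]
Key observation: the optimum is the walk 2->5->4->5->3, with weight 19 min 94 min 89 min 75 = 19.
Optimal value attained by: walk 2->5->4->5->3.
Answer: (G^⊗4)[2][3] = 19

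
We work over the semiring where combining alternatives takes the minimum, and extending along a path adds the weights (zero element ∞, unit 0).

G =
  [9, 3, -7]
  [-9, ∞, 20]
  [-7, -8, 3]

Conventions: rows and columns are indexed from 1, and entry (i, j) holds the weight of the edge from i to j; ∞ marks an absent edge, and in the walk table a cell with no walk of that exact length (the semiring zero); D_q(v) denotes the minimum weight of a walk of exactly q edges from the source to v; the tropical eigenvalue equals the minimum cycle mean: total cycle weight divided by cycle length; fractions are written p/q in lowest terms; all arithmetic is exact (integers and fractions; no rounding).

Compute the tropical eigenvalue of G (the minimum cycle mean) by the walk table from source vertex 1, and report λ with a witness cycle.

q=0: [0, ∞, ∞]
q=1: [9, 3, -7]
q=2: [-14, -15, -4]
q=3: [-24, -12, -21]
Optimal cycle mean attained by: cycle 1->3->2->1, total (-7) + (-8) + (-9), length 3.
Answer: λ = -8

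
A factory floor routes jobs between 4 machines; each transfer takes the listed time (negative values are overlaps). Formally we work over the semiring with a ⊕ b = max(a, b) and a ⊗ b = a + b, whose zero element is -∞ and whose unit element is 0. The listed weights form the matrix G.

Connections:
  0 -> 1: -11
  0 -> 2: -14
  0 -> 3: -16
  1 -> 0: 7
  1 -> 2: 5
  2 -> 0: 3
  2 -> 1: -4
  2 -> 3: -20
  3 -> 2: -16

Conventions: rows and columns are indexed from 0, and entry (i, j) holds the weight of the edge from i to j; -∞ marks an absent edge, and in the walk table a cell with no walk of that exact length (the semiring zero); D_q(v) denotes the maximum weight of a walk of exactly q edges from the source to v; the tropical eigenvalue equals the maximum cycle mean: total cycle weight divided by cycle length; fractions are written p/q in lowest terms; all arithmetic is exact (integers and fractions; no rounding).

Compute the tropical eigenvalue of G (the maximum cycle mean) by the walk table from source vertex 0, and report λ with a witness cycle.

q=0: [0, -∞, -∞, -∞]
q=1: [-∞, -11, -14, -16]
q=2: [-4, -18, -6, -34]
q=3: [-3, -10, -13, -20]
q=4: [-3, -14, -5, -19]
Optimal cycle mean attained by: cycle 1->2->1, total 5 + (-4), length 2.
Answer: λ = 1/2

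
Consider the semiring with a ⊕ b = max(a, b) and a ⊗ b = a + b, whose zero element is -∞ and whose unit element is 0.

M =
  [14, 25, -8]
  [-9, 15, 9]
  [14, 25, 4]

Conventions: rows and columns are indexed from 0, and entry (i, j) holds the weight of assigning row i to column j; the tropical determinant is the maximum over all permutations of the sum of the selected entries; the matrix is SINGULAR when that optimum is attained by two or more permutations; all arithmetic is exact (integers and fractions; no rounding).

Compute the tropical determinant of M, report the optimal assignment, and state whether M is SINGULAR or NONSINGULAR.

σ = (0, 1, 2): 14 + 15 + 4 = 33
σ = (0, 2, 1): 14 + 9 + 25 = 48
σ = (1, 0, 2): 25 + (-9) + 4 = 20
σ = (1, 2, 0): 25 + 9 + 14 = 48
σ = (2, 0, 1): (-8) + (-9) + 25 = 8
σ = (2, 1, 0): (-8) + 15 + 14 = 21
Optimal value attained by: σ = (0, 2, 1).
Answer: det⊕(M) = 48; verdict: SINGULAR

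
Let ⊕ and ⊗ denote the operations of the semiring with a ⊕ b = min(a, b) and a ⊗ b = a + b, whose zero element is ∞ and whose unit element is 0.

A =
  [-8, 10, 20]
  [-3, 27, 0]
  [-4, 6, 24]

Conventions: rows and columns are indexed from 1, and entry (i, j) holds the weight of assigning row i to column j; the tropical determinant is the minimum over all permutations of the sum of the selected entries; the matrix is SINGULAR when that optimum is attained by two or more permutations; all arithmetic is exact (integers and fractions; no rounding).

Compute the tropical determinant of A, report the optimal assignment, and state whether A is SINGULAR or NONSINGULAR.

σ = (1, 2, 3): (-8) + 27 + 24 = 43
σ = (1, 3, 2): (-8) + 0 + 6 = -2
σ = (2, 1, 3): 10 + (-3) + 24 = 31
σ = (2, 3, 1): 10 + 0 + (-4) = 6
σ = (3, 1, 2): 20 + (-3) + 6 = 23
σ = (3, 2, 1): 20 + 27 + (-4) = 43
Optimal value attained by: σ = (1, 3, 2).
Answer: det⊕(A) = -2; verdict: NONSINGULAR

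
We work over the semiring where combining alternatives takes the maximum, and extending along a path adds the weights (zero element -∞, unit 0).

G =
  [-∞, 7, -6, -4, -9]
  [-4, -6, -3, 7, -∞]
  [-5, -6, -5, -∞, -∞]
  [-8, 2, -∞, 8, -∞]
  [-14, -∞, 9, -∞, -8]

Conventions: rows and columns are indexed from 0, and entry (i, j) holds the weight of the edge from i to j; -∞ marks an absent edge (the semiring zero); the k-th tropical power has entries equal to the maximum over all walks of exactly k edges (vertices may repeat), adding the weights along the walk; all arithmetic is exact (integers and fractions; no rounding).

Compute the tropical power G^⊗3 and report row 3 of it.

G^⊗2:
  [3, 1, 4, 14, -17]
  [-1, 9, -8, 15, -13]
  [-10, 2, -9, 1, -14]
  [0, 10, -1, 16, -17]
  [4, 3, 4, -18, -16]
G^⊗3:
  [6, 16, -1, 22, -6]
  [7, 17, 6, 23, -10]
  [-2, 3, -1, 9, -19]
  [8, 18, 7, 24, -9]
  [-1, 11, 0, 10, -5]
Answer: row 3 of G^⊗3 = [8, 18, 7, 24, -9]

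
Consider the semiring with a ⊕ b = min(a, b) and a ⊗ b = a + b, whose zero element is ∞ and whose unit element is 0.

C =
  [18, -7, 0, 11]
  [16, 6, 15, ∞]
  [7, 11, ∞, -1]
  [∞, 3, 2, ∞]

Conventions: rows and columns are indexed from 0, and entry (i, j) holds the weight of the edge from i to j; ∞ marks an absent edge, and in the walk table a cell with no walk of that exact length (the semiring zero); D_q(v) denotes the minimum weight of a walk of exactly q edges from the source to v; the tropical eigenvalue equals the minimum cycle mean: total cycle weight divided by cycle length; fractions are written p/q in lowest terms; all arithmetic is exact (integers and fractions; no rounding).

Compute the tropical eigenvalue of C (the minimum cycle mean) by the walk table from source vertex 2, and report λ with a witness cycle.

q=0: [∞, ∞, 0, ∞]
q=1: [7, 11, ∞, -1]
q=2: [25, 0, 1, 18]
q=3: [8, 6, 15, 0]
q=4: [22, 1, 2, 14]
Optimal cycle mean attained by: cycle 2->3->2, total (-1) + 2, length 2.
Answer: λ = 1/2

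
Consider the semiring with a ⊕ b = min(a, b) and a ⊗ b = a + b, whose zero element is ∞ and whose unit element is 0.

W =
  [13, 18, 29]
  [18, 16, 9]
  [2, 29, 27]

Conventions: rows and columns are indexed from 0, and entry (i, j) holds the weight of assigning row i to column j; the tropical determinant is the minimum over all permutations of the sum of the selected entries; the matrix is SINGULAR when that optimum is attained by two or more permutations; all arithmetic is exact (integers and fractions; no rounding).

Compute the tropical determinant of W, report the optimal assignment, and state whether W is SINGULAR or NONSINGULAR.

σ = (0, 1, 2): 13 + 16 + 27 = 56
σ = (0, 2, 1): 13 + 9 + 29 = 51
σ = (1, 0, 2): 18 + 18 + 27 = 63
σ = (1, 2, 0): 18 + 9 + 2 = 29
σ = (2, 0, 1): 29 + 18 + 29 = 76
σ = (2, 1, 0): 29 + 16 + 2 = 47
Optimal value attained by: σ = (1, 2, 0).
Answer: det⊕(W) = 29; verdict: NONSINGULAR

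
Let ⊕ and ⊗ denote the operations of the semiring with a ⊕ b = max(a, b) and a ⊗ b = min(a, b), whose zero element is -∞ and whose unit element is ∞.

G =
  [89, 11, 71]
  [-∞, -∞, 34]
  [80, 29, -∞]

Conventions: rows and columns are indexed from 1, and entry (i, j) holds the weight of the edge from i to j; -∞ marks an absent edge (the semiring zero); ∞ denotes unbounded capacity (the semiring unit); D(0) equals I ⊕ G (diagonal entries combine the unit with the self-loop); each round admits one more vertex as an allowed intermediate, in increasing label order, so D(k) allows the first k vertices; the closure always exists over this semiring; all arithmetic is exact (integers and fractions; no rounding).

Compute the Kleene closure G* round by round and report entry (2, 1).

D(0):
  [∞, 11, 71]
  [-∞, ∞, 34]
  [80, 29, ∞]
D(1):
  [∞, 11, 71]
  [-∞, ∞, 34]
  [80, 29, ∞]
D(2):
  [∞, 11, 71]
  [-∞, ∞, 34]
  [80, 29, ∞]
D(3):
  [∞, 29, 71]
  [34, ∞, 34]
  [80, 29, ∞]
Answer: G*[2][1] = 34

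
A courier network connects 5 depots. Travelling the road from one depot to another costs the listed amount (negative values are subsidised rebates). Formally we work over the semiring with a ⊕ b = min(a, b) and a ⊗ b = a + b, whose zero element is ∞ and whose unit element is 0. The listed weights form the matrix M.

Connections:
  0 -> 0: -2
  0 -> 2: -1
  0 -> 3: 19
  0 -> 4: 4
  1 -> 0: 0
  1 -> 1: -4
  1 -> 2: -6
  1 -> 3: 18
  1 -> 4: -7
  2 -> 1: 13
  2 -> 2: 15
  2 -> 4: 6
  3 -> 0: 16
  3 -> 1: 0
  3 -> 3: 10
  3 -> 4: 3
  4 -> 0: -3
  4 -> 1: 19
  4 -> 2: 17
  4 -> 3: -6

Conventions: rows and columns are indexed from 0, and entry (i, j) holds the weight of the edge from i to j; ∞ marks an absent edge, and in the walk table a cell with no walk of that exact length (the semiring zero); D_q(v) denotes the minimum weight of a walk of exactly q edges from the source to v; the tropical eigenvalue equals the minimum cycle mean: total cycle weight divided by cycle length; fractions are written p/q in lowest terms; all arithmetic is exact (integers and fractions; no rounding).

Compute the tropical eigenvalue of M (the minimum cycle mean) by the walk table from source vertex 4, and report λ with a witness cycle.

q=0: [∞, ∞, ∞, ∞, 0]
q=1: [-3, 19, 17, -6, ∞]
q=2: [-5, -6, -4, 4, -3]
q=3: [-7, -10, -12, -9, -13]
q=4: [-16, -14, -16, -19, -17]
q=5: [-20, -19, -20, -23, -21]
Optimal cycle mean attained by: cycle 1->4->3->1, total (-7) + (-6) + 0, length 3.
Answer: λ = -13/3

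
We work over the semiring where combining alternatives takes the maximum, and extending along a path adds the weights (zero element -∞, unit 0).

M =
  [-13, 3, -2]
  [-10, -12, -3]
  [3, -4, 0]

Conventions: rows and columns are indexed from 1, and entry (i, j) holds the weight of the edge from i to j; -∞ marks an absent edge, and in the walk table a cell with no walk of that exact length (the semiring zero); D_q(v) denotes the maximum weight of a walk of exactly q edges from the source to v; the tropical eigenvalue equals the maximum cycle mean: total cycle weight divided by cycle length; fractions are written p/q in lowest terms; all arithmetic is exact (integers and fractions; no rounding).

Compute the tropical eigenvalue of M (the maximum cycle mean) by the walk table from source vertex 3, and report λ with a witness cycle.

q=0: [-∞, -∞, 0]
q=1: [3, -4, 0]
q=2: [3, 6, 1]
q=3: [4, 6, 3]
Optimal cycle mean attained by: cycle 1->2->3->1, total 3 + (-3) + 3, length 3.
Answer: λ = 1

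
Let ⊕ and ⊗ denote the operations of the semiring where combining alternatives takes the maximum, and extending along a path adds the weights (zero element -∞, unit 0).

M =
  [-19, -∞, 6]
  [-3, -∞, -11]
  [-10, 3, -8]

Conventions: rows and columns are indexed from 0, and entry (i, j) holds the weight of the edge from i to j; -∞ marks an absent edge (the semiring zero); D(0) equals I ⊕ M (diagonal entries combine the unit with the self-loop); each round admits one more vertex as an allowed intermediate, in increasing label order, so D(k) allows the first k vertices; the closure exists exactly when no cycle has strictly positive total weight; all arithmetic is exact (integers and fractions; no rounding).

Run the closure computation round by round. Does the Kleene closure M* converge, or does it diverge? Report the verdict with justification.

D(0):
  [0, -∞, 6]
  [-3, 0, -11]
  [-10, 3, 0]
D(1):
  [0, -∞, 6]
  [-3, 0, 3]
  [-10, 3, 0]
Detection: at round 2, diagonal entry (2, 2) turns strictly positive.
Key observation: the cycle 2->1->0->2 has total weight 3 + (-3) + 6, which is strictly positive.
Answer: DIVERGES — positive cycle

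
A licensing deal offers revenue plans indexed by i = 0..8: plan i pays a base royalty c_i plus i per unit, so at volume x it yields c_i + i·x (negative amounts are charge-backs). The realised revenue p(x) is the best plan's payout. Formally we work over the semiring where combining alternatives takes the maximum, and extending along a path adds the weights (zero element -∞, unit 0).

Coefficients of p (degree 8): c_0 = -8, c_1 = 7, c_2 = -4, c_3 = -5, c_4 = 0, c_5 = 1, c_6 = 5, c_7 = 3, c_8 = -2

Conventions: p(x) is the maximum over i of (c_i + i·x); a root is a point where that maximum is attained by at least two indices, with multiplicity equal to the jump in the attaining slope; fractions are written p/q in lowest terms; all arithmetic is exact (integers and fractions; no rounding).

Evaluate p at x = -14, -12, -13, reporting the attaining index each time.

p(-14) = max(-8+0·(-14)=-8, 7+1·(-14)=-7, -4+2·(-14)=-32, -5+3·(-14)=-47, 0+4·(-14)=-56, 1+5·(-14)=-69, 5+6·(-14)=-79, 3+7·(-14)=-95, -2+8·(-14)=-114) = -7 (attained by i=1)
p(-12) = max(-8+0·(-12)=-8, 7+1·(-12)=-5, -4+2·(-12)=-28, -5+3·(-12)=-41, 0+4·(-12)=-48, 1+5·(-12)=-59, 5+6·(-12)=-67, 3+7·(-12)=-81, -2+8·(-12)=-98) = -5 (attained by i=1)
p(-13) = max(-8+0·(-13)=-8, 7+1·(-13)=-6, -4+2·(-13)=-30, -5+3·(-13)=-44, 0+4·(-13)=-52, 1+5·(-13)=-64, 5+6·(-13)=-73, 3+7·(-13)=-88, -2+8·(-13)=-106) = -6 (attained by i=1)
Answer: p(-14) = -7; p(-12) = -5; p(-13) = -6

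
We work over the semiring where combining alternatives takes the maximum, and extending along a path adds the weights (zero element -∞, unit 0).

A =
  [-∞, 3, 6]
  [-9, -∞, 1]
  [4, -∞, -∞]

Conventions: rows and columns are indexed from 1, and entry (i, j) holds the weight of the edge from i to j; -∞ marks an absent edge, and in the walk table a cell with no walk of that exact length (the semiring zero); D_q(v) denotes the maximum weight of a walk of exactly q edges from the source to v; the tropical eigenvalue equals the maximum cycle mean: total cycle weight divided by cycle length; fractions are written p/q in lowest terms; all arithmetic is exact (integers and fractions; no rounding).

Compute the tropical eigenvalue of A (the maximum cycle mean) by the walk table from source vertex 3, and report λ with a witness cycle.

q=0: [-∞, -∞, 0]
q=1: [4, -∞, -∞]
q=2: [-∞, 7, 10]
q=3: [14, -∞, 8]
Optimal cycle mean attained by: cycle 1->3->1, total 6 + 4, length 2.
Answer: λ = 5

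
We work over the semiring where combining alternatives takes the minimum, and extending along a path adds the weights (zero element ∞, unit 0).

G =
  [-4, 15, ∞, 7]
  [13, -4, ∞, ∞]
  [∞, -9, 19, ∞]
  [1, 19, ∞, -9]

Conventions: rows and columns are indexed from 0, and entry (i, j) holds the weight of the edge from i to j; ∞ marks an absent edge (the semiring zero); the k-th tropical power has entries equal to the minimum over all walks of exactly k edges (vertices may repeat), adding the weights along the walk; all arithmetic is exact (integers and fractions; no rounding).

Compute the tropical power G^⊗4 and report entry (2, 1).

G^⊗2:
  [-8, 11, ∞, -2]
  [9, -8, ∞, 20]
  [4, -13, 38, ∞]
  [-8, 10, ∞, -18]
G^⊗3:
  [-12, 7, ∞, -11]
  [5, -12, ∞, 11]
  [0, -17, 57, 11]
  [-17, 1, ∞, -27]
G^⊗4:
  [-16, 3, ∞, -20]
  [1, -16, ∞, 2]
  [-4, -21, 76, 2]
  [-26, -8, ∞, -36]
Key observation: the optimum is the walk 2->1->1->1->1, with weight (-9) + (-4) + (-4) + (-4) = -21.
Optimal value attained by: walk 2->1->1->1->1.
Answer: (G^⊗4)[2][1] = -21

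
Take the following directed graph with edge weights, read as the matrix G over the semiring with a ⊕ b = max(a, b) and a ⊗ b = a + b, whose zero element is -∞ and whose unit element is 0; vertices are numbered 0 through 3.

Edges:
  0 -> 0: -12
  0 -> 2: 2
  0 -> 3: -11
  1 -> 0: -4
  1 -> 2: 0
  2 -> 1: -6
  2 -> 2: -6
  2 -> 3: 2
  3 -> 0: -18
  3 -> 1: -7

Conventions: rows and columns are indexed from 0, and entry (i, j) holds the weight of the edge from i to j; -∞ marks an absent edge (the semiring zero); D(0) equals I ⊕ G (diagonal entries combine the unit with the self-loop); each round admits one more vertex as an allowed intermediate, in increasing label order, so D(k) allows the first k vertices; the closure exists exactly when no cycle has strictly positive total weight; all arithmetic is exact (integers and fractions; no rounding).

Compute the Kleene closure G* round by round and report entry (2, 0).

D(0):
  [0, -∞, 2, -11]
  [-4, 0, 0, -∞]
  [-∞, -6, 0, 2]
  [-18, -7, -∞, 0]
D(1):
  [0, -∞, 2, -11]
  [-4, 0, 0, -15]
  [-∞, -6, 0, 2]
  [-18, -7, -16, 0]
D(2):
  [0, -∞, 2, -11]
  [-4, 0, 0, -15]
  [-10, -6, 0, 2]
  [-11, -7, -7, 0]
D(3):
  [0, -4, 2, 4]
  [-4, 0, 0, 2]
  [-10, -6, 0, 2]
  [-11, -7, -7, 0]
D(4):
  [0, -3, 2, 4]
  [-4, 0, 0, 2]
  [-9, -5, 0, 2]
  [-11, -7, -7, 0]
Answer: G*[2][0] = -9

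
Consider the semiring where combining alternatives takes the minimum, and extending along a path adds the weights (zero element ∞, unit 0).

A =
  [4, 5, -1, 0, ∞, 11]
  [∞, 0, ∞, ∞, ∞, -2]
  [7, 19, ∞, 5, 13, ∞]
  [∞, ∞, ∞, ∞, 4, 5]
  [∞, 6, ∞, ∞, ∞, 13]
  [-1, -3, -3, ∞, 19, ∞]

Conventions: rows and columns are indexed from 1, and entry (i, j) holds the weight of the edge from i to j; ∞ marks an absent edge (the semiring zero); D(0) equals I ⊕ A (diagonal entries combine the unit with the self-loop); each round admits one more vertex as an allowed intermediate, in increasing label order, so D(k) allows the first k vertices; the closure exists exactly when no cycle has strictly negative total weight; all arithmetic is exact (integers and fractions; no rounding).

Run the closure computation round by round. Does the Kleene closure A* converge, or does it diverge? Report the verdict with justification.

D(0):
  [0, 5, -1, 0, ∞, 11]
  [∞, 0, ∞, ∞, ∞, -2]
  [7, 19, 0, 5, 13, ∞]
  [∞, ∞, ∞, 0, 4, 5]
  [∞, 6, ∞, ∞, 0, 13]
  [-1, -3, -3, ∞, 19, 0]
D(1):
  [0, 5, -1, 0, ∞, 11]
  [∞, 0, ∞, ∞, ∞, -2]
  [7, 12, 0, 5, 13, 18]
  [∞, ∞, ∞, 0, 4, 5]
  [∞, 6, ∞, ∞, 0, 13]
  [-1, -3, -3, -1, 19, 0]
Detection: at round 2, diagonal entry (6, 6) turns strictly negative.
Key observation: the cycle 6->2->6 has total weight (-3) + (-2), which is strictly negative.
Answer: DIVERGES — negative cycle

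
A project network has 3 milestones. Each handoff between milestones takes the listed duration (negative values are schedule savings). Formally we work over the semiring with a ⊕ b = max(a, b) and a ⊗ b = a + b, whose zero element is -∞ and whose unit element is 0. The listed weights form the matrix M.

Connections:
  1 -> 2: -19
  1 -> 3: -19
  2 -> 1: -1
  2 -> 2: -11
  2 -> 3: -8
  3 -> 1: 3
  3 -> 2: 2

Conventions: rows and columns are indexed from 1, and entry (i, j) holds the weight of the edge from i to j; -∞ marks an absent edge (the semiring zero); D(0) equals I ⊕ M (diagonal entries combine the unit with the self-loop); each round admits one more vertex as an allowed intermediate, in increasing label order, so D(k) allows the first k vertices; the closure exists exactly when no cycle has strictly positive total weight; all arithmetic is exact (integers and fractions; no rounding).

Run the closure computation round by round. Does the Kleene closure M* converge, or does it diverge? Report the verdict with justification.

D(0):
  [0, -19, -19]
  [-1, 0, -8]
  [3, 2, 0]
D(1):
  [0, -19, -19]
  [-1, 0, -8]
  [3, 2, 0]
D(2):
  [0, -19, -19]
  [-1, 0, -8]
  [3, 2, 0]
D(3):
  [0, -17, -19]
  [-1, 0, -8]
  [3, 2, 0]
Key observation: every diagonal entry stays at the unit through all rounds, so no improving cycle exists.
Answer: CONVERGES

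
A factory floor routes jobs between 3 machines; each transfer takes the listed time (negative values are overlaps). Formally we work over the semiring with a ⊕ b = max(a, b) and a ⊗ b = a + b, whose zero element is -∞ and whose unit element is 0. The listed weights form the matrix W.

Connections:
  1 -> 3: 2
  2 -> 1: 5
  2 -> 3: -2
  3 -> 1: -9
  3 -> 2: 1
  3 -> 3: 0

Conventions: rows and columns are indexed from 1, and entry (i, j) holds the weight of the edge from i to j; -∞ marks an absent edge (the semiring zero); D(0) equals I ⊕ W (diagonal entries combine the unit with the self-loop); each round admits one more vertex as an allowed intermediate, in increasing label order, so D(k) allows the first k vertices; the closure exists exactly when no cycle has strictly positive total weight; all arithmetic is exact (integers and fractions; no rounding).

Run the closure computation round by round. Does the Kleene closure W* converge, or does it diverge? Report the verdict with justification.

D(0):
  [0, -∞, 2]
  [5, 0, -2]
  [-9, 1, 0]
D(1):
  [0, -∞, 2]
  [5, 0, 7]
  [-9, 1, 0]
Detection: at round 2, diagonal entry (3, 3) turns strictly positive.
Key observation: the cycle 3->2->1->3 has total weight 1 + 5 + 2, which is strictly positive.
Answer: DIVERGES — positive cycle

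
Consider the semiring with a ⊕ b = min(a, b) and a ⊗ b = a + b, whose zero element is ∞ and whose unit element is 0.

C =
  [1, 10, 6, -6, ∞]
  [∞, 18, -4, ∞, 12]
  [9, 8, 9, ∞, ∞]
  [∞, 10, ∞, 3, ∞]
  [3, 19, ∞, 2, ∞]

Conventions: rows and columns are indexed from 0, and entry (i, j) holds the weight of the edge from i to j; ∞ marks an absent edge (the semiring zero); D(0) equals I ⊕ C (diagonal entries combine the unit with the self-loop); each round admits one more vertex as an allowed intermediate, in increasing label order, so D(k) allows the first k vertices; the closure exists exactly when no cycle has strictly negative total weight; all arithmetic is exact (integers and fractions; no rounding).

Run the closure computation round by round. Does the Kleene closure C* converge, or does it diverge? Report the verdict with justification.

D(0):
  [0, 10, 6, -6, ∞]
  [∞, 0, -4, ∞, 12]
  [9, 8, 0, ∞, ∞]
  [∞, 10, ∞, 0, ∞]
  [3, 19, ∞, 2, 0]
D(1):
  [0, 10, 6, -6, ∞]
  [∞, 0, -4, ∞, 12]
  [9, 8, 0, 3, ∞]
  [∞, 10, ∞, 0, ∞]
  [3, 13, 9, -3, 0]
D(2):
  [0, 10, 6, -6, 22]
  [∞, 0, -4, ∞, 12]
  [9, 8, 0, 3, 20]
  [∞, 10, 6, 0, 22]
  [3, 13, 9, -3, 0]
D(3):
  [0, 10, 6, -6, 22]
  [5, 0, -4, -1, 12]
  [9, 8, 0, 3, 20]
  [15, 10, 6, 0, 22]
  [3, 13, 9, -3, 0]
D(4):
  [0, 4, 0, -6, 16]
  [5, 0, -4, -1, 12]
  [9, 8, 0, 3, 20]
  [15, 10, 6, 0, 22]
  [3, 7, 3, -3, 0]
D(5):
  [0, 4, 0, -6, 16]
  [5, 0, -4, -1, 12]
  [9, 8, 0, 3, 20]
  [15, 10, 6, 0, 22]
  [3, 7, 3, -3, 0]
Key observation: every diagonal entry stays at the unit through all rounds, so no improving cycle exists.
Answer: CONVERGES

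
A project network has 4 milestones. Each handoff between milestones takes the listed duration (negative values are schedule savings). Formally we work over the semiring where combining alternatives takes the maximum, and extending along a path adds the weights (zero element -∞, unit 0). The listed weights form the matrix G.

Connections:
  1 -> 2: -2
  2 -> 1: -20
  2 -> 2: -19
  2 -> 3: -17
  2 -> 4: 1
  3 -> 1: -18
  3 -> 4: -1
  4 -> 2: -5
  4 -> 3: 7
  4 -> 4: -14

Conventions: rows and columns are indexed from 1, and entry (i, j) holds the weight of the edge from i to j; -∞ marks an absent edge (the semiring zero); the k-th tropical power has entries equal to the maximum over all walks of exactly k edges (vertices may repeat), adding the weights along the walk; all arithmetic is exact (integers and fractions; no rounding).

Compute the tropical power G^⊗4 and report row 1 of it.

G^⊗2:
  [-22, -21, -19, -1]
  [-35, -4, 8, -13]
  [-∞, -6, 6, -15]
  [-11, -19, -7, 6]
G^⊗3:
  [-37, -6, 6, -15]
  [-10, -18, -6, 7]
  [-12, -20, -8, 5]
  [-25, 1, 13, -8]
G^⊗4:
  [-12, -20, -8, 5]
  [-24, 2, 14, -7]
  [-26, 0, 12, -9]
  [-5, -13, -1, 12]
Answer: row 1 of G^⊗4 = [-12, -20, -8, 5]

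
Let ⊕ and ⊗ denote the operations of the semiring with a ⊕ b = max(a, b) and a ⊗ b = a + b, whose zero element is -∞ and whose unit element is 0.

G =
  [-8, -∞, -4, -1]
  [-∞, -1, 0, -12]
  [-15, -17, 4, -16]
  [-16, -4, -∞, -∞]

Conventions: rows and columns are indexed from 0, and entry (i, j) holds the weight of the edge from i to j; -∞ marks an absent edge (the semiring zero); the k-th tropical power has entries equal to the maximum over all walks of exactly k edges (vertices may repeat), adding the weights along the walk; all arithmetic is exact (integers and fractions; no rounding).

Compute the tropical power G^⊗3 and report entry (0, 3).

G^⊗2:
  [-16, -5, 0, -9]
  [-15, -2, 4, -13]
  [-11, -13, 8, -12]
  [-24, -5, -4, -16]
G^⊗3:
  [-15, -6, 4, -16]
  [-11, -3, 8, -12]
  [-7, -9, 12, -8]
  [-19, -6, 0, -17]
Key observation: the optimum is the walk 0->2->2->3, with weight (-4) + 4 + (-16) = -16.
Optimal value attained by: walk 0->2->2->3.
Answer: (G^⊗3)[0][3] = -16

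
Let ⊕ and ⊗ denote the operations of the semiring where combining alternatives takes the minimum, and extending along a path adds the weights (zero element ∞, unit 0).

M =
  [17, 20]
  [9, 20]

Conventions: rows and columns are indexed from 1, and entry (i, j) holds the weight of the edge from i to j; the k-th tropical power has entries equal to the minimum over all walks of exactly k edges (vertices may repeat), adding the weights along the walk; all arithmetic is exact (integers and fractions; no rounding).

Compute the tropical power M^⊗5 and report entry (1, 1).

M^⊗2:
  [29, 37]
  [26, 29]
M^⊗3:
  [46, 49]
  [38, 46]
M^⊗4:
  [58, 66]
  [55, 58]
M^⊗5:
  [75, 78]
  [67, 75]
Key observation: the optimum is the walk 1->1->2->1->2->1, with weight 17 + 20 + 9 + 20 + 9 = 75.
Optimal value attained by: walk 1->1->2->1->2->1.
Answer: (M^⊗5)[1][1] = 75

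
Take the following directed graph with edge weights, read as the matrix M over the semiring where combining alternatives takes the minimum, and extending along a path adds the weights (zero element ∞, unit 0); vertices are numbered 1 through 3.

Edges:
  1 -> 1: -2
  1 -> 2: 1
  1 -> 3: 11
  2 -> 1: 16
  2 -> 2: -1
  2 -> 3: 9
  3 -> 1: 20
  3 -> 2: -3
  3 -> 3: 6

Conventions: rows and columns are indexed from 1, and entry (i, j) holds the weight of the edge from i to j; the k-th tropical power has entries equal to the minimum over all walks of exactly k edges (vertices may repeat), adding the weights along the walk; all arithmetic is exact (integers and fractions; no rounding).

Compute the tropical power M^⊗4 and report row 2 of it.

M^⊗2:
  [-4, -1, 9]
  [14, -2, 8]
  [13, -4, 6]
M^⊗3:
  [-6, -3, 7]
  [12, -3, 7]
  [11, -5, 5]
M^⊗4:
  [-8, -5, 5]
  [10, -4, 6]
  [9, -6, 4]
Answer: row 2 of M^⊗4 = [10, -4, 6]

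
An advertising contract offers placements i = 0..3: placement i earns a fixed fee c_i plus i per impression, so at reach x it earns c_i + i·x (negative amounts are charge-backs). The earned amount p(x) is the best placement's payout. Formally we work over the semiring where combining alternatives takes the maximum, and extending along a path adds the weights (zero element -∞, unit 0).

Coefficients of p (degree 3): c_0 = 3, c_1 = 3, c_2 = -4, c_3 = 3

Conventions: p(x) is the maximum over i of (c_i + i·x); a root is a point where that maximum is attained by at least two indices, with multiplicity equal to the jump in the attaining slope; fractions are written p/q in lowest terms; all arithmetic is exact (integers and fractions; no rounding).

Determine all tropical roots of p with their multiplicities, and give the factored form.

hull edge (i=0, c=3) to (i=3, c=3): slope 0, span 3
Factored form: p(x) = 3 ⊗ (x ⊕ 0) ⊗ (x ⊕ 0) ⊗ (x ⊕ 0)
Answer: roots = 0 (mult 3)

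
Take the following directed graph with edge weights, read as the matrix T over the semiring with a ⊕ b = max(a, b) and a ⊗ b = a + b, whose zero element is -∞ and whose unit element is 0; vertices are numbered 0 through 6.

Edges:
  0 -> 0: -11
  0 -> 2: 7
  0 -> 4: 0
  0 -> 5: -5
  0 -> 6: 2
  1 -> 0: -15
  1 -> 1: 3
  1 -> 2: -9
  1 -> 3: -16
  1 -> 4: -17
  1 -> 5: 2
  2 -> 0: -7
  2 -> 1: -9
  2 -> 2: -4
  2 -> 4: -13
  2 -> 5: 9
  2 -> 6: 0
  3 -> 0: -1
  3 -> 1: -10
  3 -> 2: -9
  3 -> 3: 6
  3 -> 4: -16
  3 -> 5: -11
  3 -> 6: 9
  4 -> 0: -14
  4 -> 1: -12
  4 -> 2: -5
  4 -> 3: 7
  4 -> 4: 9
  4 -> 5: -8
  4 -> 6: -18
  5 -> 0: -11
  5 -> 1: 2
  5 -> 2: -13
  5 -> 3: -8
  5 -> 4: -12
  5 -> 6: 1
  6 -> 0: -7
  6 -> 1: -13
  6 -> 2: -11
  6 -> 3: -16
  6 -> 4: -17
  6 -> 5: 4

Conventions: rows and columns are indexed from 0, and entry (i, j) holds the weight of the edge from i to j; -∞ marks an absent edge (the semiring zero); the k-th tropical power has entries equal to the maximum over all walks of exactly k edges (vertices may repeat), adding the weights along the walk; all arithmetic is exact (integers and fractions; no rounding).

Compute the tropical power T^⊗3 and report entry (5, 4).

T^⊗2:
  [0, -2, 3, 7, 9, 16, 7]
  [-9, 6, -6, -6, -8, 5, 3]
  [-2, 11, 0, 1, -3, 5, 10]
  [5, -4, 6, 12, -1, 13, 15]
  [6, -3, 4, 16, 18, 4, 16]
  [-6, 5, -4, -2, -3, 5, 1]
  [-7, 6, 0, -4, -7, -2, 5]
T^⊗3:
  [6, 18, 7, 16, 18, 12, 17]
  [-4, 9, -2, 0, 1, 8, 6]
  [3, 14, 5, 7, 6, 14, 10]
  [11, 15, 12, 18, 8, 19, 21]
  [15, 6, 13, 25, 27, 20, 25]
  [-3, 8, 1, 4, 6, 7, 7]
  [-2, 9, 0, 2, 2, 9, 5]
Key observation: the optimum is the walk 5->4->4->4, with weight (-12) + 9 + 9 = 6.
Optimal value attained by: walk 5->4->4->4.
Answer: (T^⊗3)[5][4] = 6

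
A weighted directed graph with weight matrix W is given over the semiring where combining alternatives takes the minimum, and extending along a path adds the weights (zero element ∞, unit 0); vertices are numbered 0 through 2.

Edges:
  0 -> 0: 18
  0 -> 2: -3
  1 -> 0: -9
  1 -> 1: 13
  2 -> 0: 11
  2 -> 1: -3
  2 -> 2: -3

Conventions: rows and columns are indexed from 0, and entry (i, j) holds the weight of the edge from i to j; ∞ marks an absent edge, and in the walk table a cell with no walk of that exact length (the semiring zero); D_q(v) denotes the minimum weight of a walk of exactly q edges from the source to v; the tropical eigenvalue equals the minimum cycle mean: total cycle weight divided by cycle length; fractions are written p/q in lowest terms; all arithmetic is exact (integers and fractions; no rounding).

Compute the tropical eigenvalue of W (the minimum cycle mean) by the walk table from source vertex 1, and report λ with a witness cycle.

q=0: [∞, 0, ∞]
q=1: [-9, 13, ∞]
q=2: [4, 26, -12]
q=3: [-1, -15, -15]
Optimal cycle mean attained by: cycle 0->2->1->0, total (-3) + (-3) + (-9), length 3.
Answer: λ = -5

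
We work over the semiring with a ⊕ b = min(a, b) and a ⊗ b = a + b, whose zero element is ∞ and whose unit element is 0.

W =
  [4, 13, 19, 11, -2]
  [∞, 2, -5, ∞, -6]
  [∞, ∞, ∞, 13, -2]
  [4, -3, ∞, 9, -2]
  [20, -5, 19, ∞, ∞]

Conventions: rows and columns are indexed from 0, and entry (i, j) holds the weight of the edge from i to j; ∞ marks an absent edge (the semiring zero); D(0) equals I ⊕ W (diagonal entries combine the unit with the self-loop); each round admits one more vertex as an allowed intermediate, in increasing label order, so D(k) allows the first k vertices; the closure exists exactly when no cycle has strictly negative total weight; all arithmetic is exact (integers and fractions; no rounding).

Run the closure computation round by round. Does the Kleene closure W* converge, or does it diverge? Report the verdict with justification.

D(0):
  [0, 13, 19, 11, -2]
  [∞, 0, -5, ∞, -6]
  [∞, ∞, 0, 13, -2]
  [4, -3, ∞, 0, -2]
  [20, -5, 19, ∞, 0]
D(1):
  [0, 13, 19, 11, -2]
  [∞, 0, -5, ∞, -6]
  [∞, ∞, 0, 13, -2]
  [4, -3, 23, 0, -2]
  [20, -5, 19, 31, 0]
Detection: at round 2, diagonal entry (4, 4) turns strictly negative.
Key observation: the cycle 4->1->4 has total weight (-5) + (-6), which is strictly negative.
Answer: DIVERGES — negative cycle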